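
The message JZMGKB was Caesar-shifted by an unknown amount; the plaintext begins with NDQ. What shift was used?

From the crib: J(9)−N(13)=-4≡22, so the shift is 22.

22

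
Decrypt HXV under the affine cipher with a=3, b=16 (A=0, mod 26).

XLT

The inverse of 3 mod 26 is 9, since 3·9=27≡1. Apply D(y)=9·(y−16) mod 26:
H(7): 9·(7−16)=-81≡23 → X
X(23): 9·(23−16)=63≡11 → L
V(21): 9·(21−16)=45≡19 → T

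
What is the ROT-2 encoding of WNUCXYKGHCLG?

W(22): 22+2=24 → Y
N(13): 13+2=15 → P
U(20): 20+2=22 → W
C(2): 2+2=4 → E
X(23): 23+2=25 → Z
Y(24): 24+2=26≡0 → A
K(10): 10+2=12 → M
G(6): 6+2=8 → I
H(7): 7+2=9 → J
C(2): 2+2=4 → E
L(11): 11+2=13 → N
G(6): 6+2=8 → I

YPWEZAMIJENI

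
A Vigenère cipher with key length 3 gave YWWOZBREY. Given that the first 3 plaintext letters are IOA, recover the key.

Subtract each crib letter from the matching ciphertext letter (mod 26):
Y(24)−I(8)=16 → Q
W(22)−O(14)=8 → I
W(22)−A(0)=22 → W

QIW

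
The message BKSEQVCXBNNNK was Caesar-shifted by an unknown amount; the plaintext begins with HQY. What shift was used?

From the crib: B(1)−H(7)=-6≡20, so the shift is 20.

20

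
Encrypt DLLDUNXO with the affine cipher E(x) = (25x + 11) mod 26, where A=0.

IAAIRYOX

D(3): 25·3+11=86≡8 → I
L(11): 25·11+11=286≡0 → A
L(11): 25·11+11=286≡0 → A
D(3): 25·3+11=86≡8 → I
U(20): 25·20+11=511≡17 → R
N(13): 25·13+11=336≡24 → Y
X(23): 25·23+11=586≡14 → O
O(14): 25·14+11=361≡23 → X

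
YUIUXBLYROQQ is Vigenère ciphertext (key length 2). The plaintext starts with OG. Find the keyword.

Subtract each crib letter from the matching ciphertext letter (mod 26):
Y(24)−O(14)=10 → K
U(20)−G(6)=14 → O

KO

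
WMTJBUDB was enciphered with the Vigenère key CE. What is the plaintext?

Repeat the key across the ciphertext: CECECECE
W(22)−C(2): 20 → U
M(12)−E(4): 8 → I
T(19)−C(2): 17 → R
J(9)−E(4): 5 → F
B(1)−C(2): -1≡25 → Z
U(20)−E(4): 16 → Q
D(3)−C(2): 1 → B
B(1)−E(4): -3≡23 → X

UIRFZQBX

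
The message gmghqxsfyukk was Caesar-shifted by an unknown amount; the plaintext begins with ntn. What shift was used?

19

From the crib: g(6)−n(13)=-7≡19, so the shift is 19.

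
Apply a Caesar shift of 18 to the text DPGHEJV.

D(3): 3+18=21 → V
P(15): 15+18=33≡7 → H
G(6): 6+18=24 → Y
H(7): 7+18=25 → Z
E(4): 4+18=22 → W
J(9): 9+18=27≡1 → B
V(21): 21+18=39≡13 → N

VHYZWBN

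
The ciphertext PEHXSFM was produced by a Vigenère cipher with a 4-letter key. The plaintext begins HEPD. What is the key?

Subtract each crib letter from the matching ciphertext letter (mod 26):
P(15)−H(7)=8 → I
E(4)−E(4)=0 → A
H(7)−P(15)=-8≡18 → S
X(23)−D(3)=20 → U

IASU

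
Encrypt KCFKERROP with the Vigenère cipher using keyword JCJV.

TEOFNTAJY

Repeat the key across the message: JCJVJCJVJ
K(10)+J(9): 19 → T
C(2)+C(2): 4 → E
F(5)+J(9): 14 → O
K(10)+V(21): 31≡5 → F
E(4)+J(9): 13 → N
R(17)+C(2): 19 → T
R(17)+J(9): 26≡0 → A
O(14)+V(21): 35≡9 → J
P(15)+J(9): 24 → Y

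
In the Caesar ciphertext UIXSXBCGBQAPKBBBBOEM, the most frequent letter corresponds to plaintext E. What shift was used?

The most frequent ciphertext letter is B (appears 6 times).
B is position 1; E is position 4.
Shift = -3≡23.

23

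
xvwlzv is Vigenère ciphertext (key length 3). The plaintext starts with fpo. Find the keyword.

sgi

Subtract each crib letter from the matching ciphertext letter (mod 26):
x(23)−f(5)=18 → s
v(21)−p(15)=6 → g
w(22)−o(14)=8 → i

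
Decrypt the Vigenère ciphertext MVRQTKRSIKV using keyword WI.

Repeat the key across the ciphertext: WIWIWIWIWIW
M(12)−W(22): -10≡16 → Q
V(21)−I(8): 13 → N
R(17)−W(22): -5≡21 → V
Q(16)−I(8): 8 → I
T(19)−W(22): -3≡23 → X
K(10)−I(8): 2 → C
R(17)−W(22): -5≡21 → V
S(18)−I(8): 10 → K
I(8)−W(22): -14≡12 → M
K(10)−I(8): 2 → C
V(21)−W(22): -1≡25 → Z

QNVIXCVKMCZ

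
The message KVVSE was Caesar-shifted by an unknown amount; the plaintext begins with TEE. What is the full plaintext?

TEEBN

From the crib: K(10)−T(19)=-9≡17, so the shift is 17.
Subtract 17 from each ciphertext letter:
K(10): 10−17=-7≡19 → T
V(21): 21−17=4 → E
V(21): 21−17=4 → E
S(18): 18−17=1 → B
E(4): 4−17=-13≡13 → N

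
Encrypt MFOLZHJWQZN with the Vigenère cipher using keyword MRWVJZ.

Repeat the key across the message: MRWVJZMRWVJ
M(12)+M(12): 24 → Y
F(5)+R(17): 22 → W
O(14)+W(22): 36≡10 → K
L(11)+V(21): 32≡6 → G
Z(25)+J(9): 34≡8 → I
H(7)+Z(25): 32≡6 → G
J(9)+M(12): 21 → V
W(22)+R(17): 39≡13 → N
Q(16)+W(22): 38≡12 → M
Z(25)+V(21): 46≡20 → U
N(13)+J(9): 22 → W

YWKGIGVNMUW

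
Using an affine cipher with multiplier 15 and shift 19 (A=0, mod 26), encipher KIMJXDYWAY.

K(10): 15·10+19=169≡13 → N
I(8): 15·8+19=139≡9 → J
M(12): 15·12+19=199≡17 → R
J(9): 15·9+19=154≡24 → Y
X(23): 15·23+19=364≡0 → A
D(3): 15·3+19=64≡12 → M
Y(24): 15·24+19=379≡15 → P
W(22): 15·22+19=349≡11 → L
A(0): 15·0+19=19 → T
Y(24): 15·24+19=379≡15 → P

NJRYAMPLTP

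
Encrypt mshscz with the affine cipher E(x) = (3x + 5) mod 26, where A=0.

m(12): 3·12+5=41≡15 → p
s(18): 3·18+5=59≡7 → h
h(7): 3·7+5=26≡0 → a
s(18): 3·18+5=59≡7 → h
c(2): 3·2+5=11 → l
z(25): 3·25+5=80≡2 → c

phahlc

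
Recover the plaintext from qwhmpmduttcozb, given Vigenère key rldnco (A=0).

Repeat the key across the ciphertext: rldncorldncorl
q(16)−r(17): -1≡25 → z
w(22)−l(11): 11 → l
h(7)−d(3): 4 → e
m(12)−n(13): -1≡25 → z
p(15)−c(2): 13 → n
m(12)−o(14): -2≡24 → y
d(3)−r(17): -14≡12 → m
u(20)−l(11): 9 → j
t(19)−d(3): 16 → q
t(19)−n(13): 6 → g
c(2)−c(2): 0 → a
o(14)−o(14): 0 → a
z(25)−r(17): 8 → i
b(1)−l(11): -10≡16 → q

zleznymjqgaaiq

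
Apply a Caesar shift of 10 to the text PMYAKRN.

P(15): 15+10=25 → Z
M(12): 12+10=22 → W
Y(24): 24+10=34≡8 → I
A(0): 0+10=10 → K
K(10): 10+10=20 → U
R(17): 17+10=27≡1 → B
N(13): 13+10=23 → X

ZWIKUBX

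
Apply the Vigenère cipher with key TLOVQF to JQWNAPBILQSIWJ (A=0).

Repeat the key across the message: TLOVQFTLOVQFTL
J(9)+T(19): 28≡2 → C
Q(16)+L(11): 27≡1 → B
W(22)+O(14): 36≡10 → K
N(13)+V(21): 34≡8 → I
A(0)+Q(16): 16 → Q
P(15)+F(5): 20 → U
B(1)+T(19): 20 → U
I(8)+L(11): 19 → T
L(11)+O(14): 25 → Z
Q(16)+V(21): 37≡11 → L
S(18)+Q(16): 34≡8 → I
I(8)+F(5): 13 → N
W(22)+T(19): 41≡15 → P
J(9)+L(11): 20 → U

CBKIQUUTZLINPU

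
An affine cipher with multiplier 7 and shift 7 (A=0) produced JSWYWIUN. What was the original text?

The inverse of 7 mod 26 is 15, since 7·15=105≡1. Apply D(y)=15·(y−7) mod 26:
J(9): 15·(9−7)=30≡4 → E
S(18): 15·(18−7)=165≡9 → J
W(22): 15·(22−7)=225≡17 → R
Y(24): 15·(24−7)=255≡21 → V
W(22): 15·(22−7)=225≡17 → R
I(8): 15·(8−7)=15 → P
U(20): 15·(20−7)=195≡13 → N
N(13): 15·(13−7)=90≡12 → M

EJRVRPNM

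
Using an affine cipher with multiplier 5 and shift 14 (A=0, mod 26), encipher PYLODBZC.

LERGDTJY

P(15): 5·15+14=89≡11 → L
Y(24): 5·24+14=134≡4 → E
L(11): 5·11+14=69≡17 → R
O(14): 5·14+14=84≡6 → G
D(3): 5·3+14=29≡3 → D
B(1): 5·1+14=19 → T
Z(25): 5·25+14=139≡9 → J
C(2): 5·2+14=24 → Y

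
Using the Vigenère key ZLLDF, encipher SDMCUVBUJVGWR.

ROXFZUMFMAFHC

Repeat the key across the message: ZLLDFZLLDFZLL
S(18)+Z(25): 43≡17 → R
D(3)+L(11): 14 → O
M(12)+L(11): 23 → X
C(2)+D(3): 5 → F
U(20)+F(5): 25 → Z
V(21)+Z(25): 46≡20 → U
B(1)+L(11): 12 → M
U(20)+L(11): 31≡5 → F
J(9)+D(3): 12 → M
V(21)+F(5): 26≡0 → A
G(6)+Z(25): 31≡5 → F
W(22)+L(11): 33≡7 → H
R(17)+L(11): 28≡2 → C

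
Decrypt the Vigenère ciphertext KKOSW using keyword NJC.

Repeat the key across the ciphertext: NJCNJ
K(10)−N(13): -3≡23 → X
K(10)−J(9): 1 → B
O(14)−C(2): 12 → M
S(18)−N(13): 5 → F
W(22)−J(9): 13 → N

XBMFN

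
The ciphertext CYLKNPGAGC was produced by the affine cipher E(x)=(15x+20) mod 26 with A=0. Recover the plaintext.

The inverse of 15 mod 26 is 7, since 15·7=105≡1. Apply D(y)=7·(y−20) mod 26:
C(2): 7·(2−20)=-126≡4 → E
Y(24): 7·(24−20)=28≡2 → C
L(11): 7·(11−20)=-63≡15 → P
K(10): 7·(10−20)=-70≡8 → I
N(13): 7·(13−20)=-49≡3 → D
P(15): 7·(15−20)=-35≡17 → R
G(6): 7·(6−20)=-98≡6 → G
A(0): 7·(0−20)=-140≡16 → Q
G(6): 7·(6−20)=-98≡6 → G
C(2): 7·(2−20)=-126≡4 → E

ECPIDRGQGE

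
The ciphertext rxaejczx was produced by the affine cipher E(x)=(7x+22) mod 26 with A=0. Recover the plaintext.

dpiqnmtp

The inverse of 7 mod 26 is 15, since 7·15=105≡1. Apply D(y)=15·(y−22) mod 26:
r(17): 15·(17−22)=-75≡3 → d
x(23): 15·(23−22)=15 → p
a(0): 15·(0−22)=-330≡8 → i
e(4): 15·(4−22)=-270≡16 → q
j(9): 15·(9−22)=-195≡13 → n
c(2): 15·(2−22)=-300≡12 → m
z(25): 15·(25−22)=45≡19 → t
x(23): 15·(23−22)=15 → p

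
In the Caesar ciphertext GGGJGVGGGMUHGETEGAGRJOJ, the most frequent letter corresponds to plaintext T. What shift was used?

13

The most frequent ciphertext letter is G (appears 10 times).
G is position 6; T is position 19.
Shift = -13≡13.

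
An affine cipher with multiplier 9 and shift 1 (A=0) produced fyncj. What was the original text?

The inverse of 9 mod 26 is 3, since 9·3=27≡1. Apply D(y)=3·(y−1) mod 26:
f(5): 3·(5−1)=12 → m
y(24): 3·(24−1)=69≡17 → r
n(13): 3·(13−1)=36≡10 → k
c(2): 3·(2−1)=3 → d
j(9): 3·(9−1)=24 → y

mrkdy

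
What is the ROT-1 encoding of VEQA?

V(21): 21+1=22 → W
E(4): 4+1=5 → F
Q(16): 16+1=17 → R
A(0): 0+1=1 → B

WFRB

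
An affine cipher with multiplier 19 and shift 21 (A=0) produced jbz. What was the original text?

The inverse of 19 mod 26 is 11, since 19·11=209≡1. Apply D(y)=11·(y−21) mod 26:
j(9): 11·(9−21)=-132≡24 → y
b(1): 11·(1−21)=-220≡14 → o
z(25): 11·(25−21)=44≡18 → s

yos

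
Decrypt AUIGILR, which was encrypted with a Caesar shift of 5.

A(0): 0−5=-5≡21 → V
U(20): 20−5=15 → P
I(8): 8−5=3 → D
G(6): 6−5=1 → B
I(8): 8−5=3 → D
L(11): 11−5=6 → G
R(17): 17−5=12 → M

VPDBDGM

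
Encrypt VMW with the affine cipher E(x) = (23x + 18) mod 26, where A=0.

V(21): 23·21+18=501≡7 → H
M(12): 23·12+18=294≡8 → I
W(22): 23·22+18=524≡4 → E

HIE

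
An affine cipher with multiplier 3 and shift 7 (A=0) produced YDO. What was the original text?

XQL

The inverse of 3 mod 26 is 9, since 3·9=27≡1. Apply D(y)=9·(y−7) mod 26:
Y(24): 9·(24−7)=153≡23 → X
D(3): 9·(3−7)=-36≡16 → Q
O(14): 9·(14−7)=63≡11 → L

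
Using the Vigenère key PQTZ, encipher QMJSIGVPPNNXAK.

Repeat the key across the message: PQTZPQTZPQTZPQ
Q(16)+P(15): 31≡5 → F
M(12)+Q(16): 28≡2 → C
J(9)+T(19): 28≡2 → C
S(18)+Z(25): 43≡17 → R
I(8)+P(15): 23 → X
G(6)+Q(16): 22 → W
V(21)+T(19): 40≡14 → O
P(15)+Z(25): 40≡14 → O
P(15)+P(15): 30≡4 → E
N(13)+Q(16): 29≡3 → D
N(13)+T(19): 32≡6 → G
X(23)+Z(25): 48≡22 → W
A(0)+P(15): 15 → P
K(10)+Q(16): 26≡0 → A

FCCRXWOOEDGWPA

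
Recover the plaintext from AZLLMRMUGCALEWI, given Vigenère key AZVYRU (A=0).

AAQNVXMVLEJREXN

Repeat the key across the ciphertext: AZVYRUAZVYRUAZV
A(0)−A(0): 0 → A
Z(25)−Z(25): 0 → A
L(11)−V(21): -10≡16 → Q
L(11)−Y(24): -13≡13 → N
M(12)−R(17): -5≡21 → V
R(17)−U(20): -3≡23 → X
M(12)−A(0): 12 → M
U(20)−Z(25): -5≡21 → V
G(6)−V(21): -15≡11 → L
C(2)−Y(24): -22≡4 → E
A(0)−R(17): -17≡9 → J
L(11)−U(20): -9≡17 → R
E(4)−A(0): 4 → E
W(22)−Z(25): -3≡23 → X
I(8)−V(21): -13≡13 → N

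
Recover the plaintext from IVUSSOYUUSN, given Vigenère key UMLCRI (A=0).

Repeat the key across the ciphertext: UMLCRIUMLCR
I(8)−U(20): -12≡14 → O
V(21)−M(12): 9 → J
U(20)−L(11): 9 → J
S(18)−C(2): 16 → Q
S(18)−R(17): 1 → B
O(14)−I(8): 6 → G
Y(24)−U(20): 4 → E
U(20)−M(12): 8 → I
U(20)−L(11): 9 → J
S(18)−C(2): 16 → Q
N(13)−R(17): -4≡22 → W

OJJQBGEIJQW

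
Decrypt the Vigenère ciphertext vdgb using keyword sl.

dsoq

Repeat the key across the ciphertext: slsl
v(21)−s(18): 3 → d
d(3)−l(11): -8≡18 → s
g(6)−s(18): -12≡14 → o
b(1)−l(11): -10≡16 → q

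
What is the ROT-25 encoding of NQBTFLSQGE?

MPASEKRPFD

N(13): 13+25=38≡12 → M
Q(16): 16+25=41≡15 → P
B(1): 1+25=26≡0 → A
T(19): 19+25=44≡18 → S
F(5): 5+25=30≡4 → E
L(11): 11+25=36≡10 → K
S(18): 18+25=43≡17 → R
Q(16): 16+25=41≡15 → P
G(6): 6+25=31≡5 → F
E(4): 4+25=29≡3 → D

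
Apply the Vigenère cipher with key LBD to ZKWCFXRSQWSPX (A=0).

KLZNGACTTHTSI

Repeat the key across the message: LBDLBDLBDLBDL
Z(25)+L(11): 36≡10 → K
K(10)+B(1): 11 → L
W(22)+D(3): 25 → Z
C(2)+L(11): 13 → N
F(5)+B(1): 6 → G
X(23)+D(3): 26≡0 → A
R(17)+L(11): 28≡2 → C
S(18)+B(1): 19 → T
Q(16)+D(3): 19 → T
W(22)+L(11): 33≡7 → H
S(18)+B(1): 19 → T
P(15)+D(3): 18 → S
X(23)+L(11): 34≡8 → I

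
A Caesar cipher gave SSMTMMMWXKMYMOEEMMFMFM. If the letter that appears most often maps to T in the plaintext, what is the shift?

The most frequent ciphertext letter is M (appears 10 times).
M is position 12; T is position 19.
Shift = -7≡19.

19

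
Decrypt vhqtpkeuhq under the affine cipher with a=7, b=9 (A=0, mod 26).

The inverse of 7 mod 26 is 15, since 7·15=105≡1. Apply D(y)=15·(y−9) mod 26:
v(21): 15·(21−9)=180≡24 → y
h(7): 15·(7−9)=-30≡22 → w
q(16): 15·(16−9)=105≡1 → b
t(19): 15·(19−9)=150≡20 → u
p(15): 15·(15−9)=90≡12 → m
k(10): 15·(10−9)=15 → p
e(4): 15·(4−9)=-75≡3 → d
u(20): 15·(20−9)=165≡9 → j
h(7): 15·(7−9)=-30≡22 → w
q(16): 15·(16−9)=105≡1 → b

ywbumpdjwb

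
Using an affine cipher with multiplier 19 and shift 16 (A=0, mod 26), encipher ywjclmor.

y(24): 19·24+16=472≡4 → e
w(22): 19·22+16=434≡18 → s
j(9): 19·9+16=187≡5 → f
c(2): 19·2+16=54≡2 → c
l(11): 19·11+16=225≡17 → r
m(12): 19·12+16=244≡10 → k
o(14): 19·14+16=282≡22 → w
r(17): 19·17+16=339≡1 → b

esfcrkwb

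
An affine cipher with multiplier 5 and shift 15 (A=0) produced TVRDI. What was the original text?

The inverse of 5 mod 26 is 21, since 5·21=105≡1. Apply D(y)=21·(y−15) mod 26:
T(19): 21·(19−15)=84≡6 → G
V(21): 21·(21−15)=126≡22 → W
R(17): 21·(17−15)=42≡16 → Q
D(3): 21·(3−15)=-252≡8 → I
I(8): 21·(8−15)=-147≡9 → J

GWQIJ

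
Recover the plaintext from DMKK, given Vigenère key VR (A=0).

IVPT

Repeat the key across the ciphertext: VRVR
D(3)−V(21): -18≡8 → I
M(12)−R(17): -5≡21 → V
K(10)−V(21): -11≡15 → P
K(10)−R(17): -7≡19 → T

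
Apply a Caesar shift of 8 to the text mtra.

m(12): 12+8=20 → u
t(19): 19+8=27≡1 → b
r(17): 17+8=25 → z
a(0): 0+8=8 → i

ubzi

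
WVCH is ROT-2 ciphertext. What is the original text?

W(22): 22−2=20 → U
V(21): 21−2=19 → T
C(2): 2−2=0 → A
H(7): 7−2=5 → F

UTAF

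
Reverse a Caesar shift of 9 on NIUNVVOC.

EZLEMMFT

N(13): 13−9=4 → E
I(8): 8−9=-1≡25 → Z
U(20): 20−9=11 → L
N(13): 13−9=4 → E
V(21): 21−9=12 → M
V(21): 21−9=12 → M
O(14): 14−9=5 → F
C(2): 2−9=-7≡19 → T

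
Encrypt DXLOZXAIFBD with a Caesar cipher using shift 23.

D(3): 3+23=26≡0 → A
X(23): 23+23=46≡20 → U
L(11): 11+23=34≡8 → I
O(14): 14+23=37≡11 → L
Z(25): 25+23=48≡22 → W
X(23): 23+23=46≡20 → U
A(0): 0+23=23 → X
I(8): 8+23=31≡5 → F
F(5): 5+23=28≡2 → C
B(1): 1+23=24 → Y
D(3): 3+23=26≡0 → A

AUILWUXFCYA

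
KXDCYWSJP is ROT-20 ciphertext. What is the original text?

QDJIECYPV

K(10): 10−20=-10≡16 → Q
X(23): 23−20=3 → D
D(3): 3−20=-17≡9 → J
C(2): 2−20=-18≡8 → I
Y(24): 24−20=4 → E
W(22): 22−20=2 → C
S(18): 18−20=-2≡24 → Y
J(9): 9−20=-11≡15 → P
P(15): 15−20=-5≡21 → V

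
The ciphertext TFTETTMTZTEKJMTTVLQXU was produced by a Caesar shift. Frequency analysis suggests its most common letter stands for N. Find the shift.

6

The most frequent ciphertext letter is T (appears 8 times).
T is position 19; N is position 13.
Shift = 6.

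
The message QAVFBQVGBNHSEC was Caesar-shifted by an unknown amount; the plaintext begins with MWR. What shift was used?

4

From the crib: Q(16)−M(12)=4, so the shift is 4.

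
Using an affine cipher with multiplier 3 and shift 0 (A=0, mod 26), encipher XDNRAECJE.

X(23): 3·23+0=69≡17 → R
D(3): 3·3+0=9 → J
N(13): 3·13+0=39≡13 → N
R(17): 3·17+0=51≡25 → Z
A(0): 3·0+0=0 → A
E(4): 3·4+0=12 → M
C(2): 3·2+0=6 → G
J(9): 3·9+0=27≡1 → B
E(4): 3·4+0=12 → M

RJNZAMGBM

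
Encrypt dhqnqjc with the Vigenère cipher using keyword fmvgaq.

Repeat the key across the message: fmvgaqf
d(3)+f(5): 8 → i
h(7)+m(12): 19 → t
q(16)+v(21): 37≡11 → l
n(13)+g(6): 19 → t
q(16)+a(0): 16 → q
j(9)+q(16): 25 → z
c(2)+f(5): 7 → h

itltqzh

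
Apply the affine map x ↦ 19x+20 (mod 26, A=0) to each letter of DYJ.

D(3): 19·3+20=77≡25 → Z
Y(24): 19·24+20=476≡8 → I
J(9): 19·9+20=191≡9 → J

ZIJ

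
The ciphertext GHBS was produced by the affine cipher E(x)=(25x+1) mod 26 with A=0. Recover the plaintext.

VUAJ

The inverse of 25 mod 26 is 25, since 25·25=625≡1. Apply D(y)=25·(y−1) mod 26:
G(6): 25·(6−1)=125≡21 → V
H(7): 25·(7−1)=150≡20 → U
B(1): 25·(1−1)=0 → A
S(18): 25·(18−1)=425≡9 → J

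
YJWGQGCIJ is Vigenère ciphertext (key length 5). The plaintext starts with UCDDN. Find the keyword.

Subtract each crib letter from the matching ciphertext letter (mod 26):
Y(24)−U(20)=4 → E
J(9)−C(2)=7 → H
W(22)−D(3)=19 → T
G(6)−D(3)=3 → D
Q(16)−N(13)=3 → D

EHTDD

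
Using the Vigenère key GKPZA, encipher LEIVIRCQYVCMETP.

ROXUIXMFXVIWTSP

Repeat the key across the message: GKPZAGKPZAGKPZA
L(11)+G(6): 17 → R
E(4)+K(10): 14 → O
I(8)+P(15): 23 → X
V(21)+Z(25): 46≡20 → U
I(8)+A(0): 8 → I
R(17)+G(6): 23 → X
C(2)+K(10): 12 → M
Q(16)+P(15): 31≡5 → F
Y(24)+Z(25): 49≡23 → X
V(21)+A(0): 21 → V
C(2)+G(6): 8 → I
M(12)+K(10): 22 → W
E(4)+P(15): 19 → T
T(19)+Z(25): 44≡18 → S
P(15)+A(0): 15 → P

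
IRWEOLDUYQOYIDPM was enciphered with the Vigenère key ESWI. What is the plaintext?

EZAWKTHMUYSQELTE

Repeat the key across the ciphertext: ESWIESWIESWIESWI
I(8)−E(4): 4 → E
R(17)−S(18): -1≡25 → Z
W(22)−W(22): 0 → A
E(4)−I(8): -4≡22 → W
O(14)−E(4): 10 → K
L(11)−S(18): -7≡19 → T
D(3)−W(22): -19≡7 → H
U(20)−I(8): 12 → M
Y(24)−E(4): 20 → U
Q(16)−S(18): -2≡24 → Y
O(14)−W(22): -8≡18 → S
Y(24)−I(8): 16 → Q
I(8)−E(4): 4 → E
D(3)−S(18): -15≡11 → L
P(15)−W(22): -7≡19 → T
M(12)−I(8): 4 → E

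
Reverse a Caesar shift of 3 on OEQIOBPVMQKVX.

O(14): 14−3=11 → L
E(4): 4−3=1 → B
Q(16): 16−3=13 → N
I(8): 8−3=5 → F
O(14): 14−3=11 → L
B(1): 1−3=-2≡24 → Y
P(15): 15−3=12 → M
V(21): 21−3=18 → S
M(12): 12−3=9 → J
Q(16): 16−3=13 → N
K(10): 10−3=7 → H
V(21): 21−3=18 → S
X(23): 23−3=20 → U

LBNFLYMSJNHSU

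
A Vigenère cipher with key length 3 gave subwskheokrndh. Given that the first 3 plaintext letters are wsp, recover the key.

Subtract each crib letter from the matching ciphertext letter (mod 26):
s(18)−w(22)=-4≡22 → w
u(20)−s(18)=2 → c
b(1)−p(15)=-14≡12 → m

wcm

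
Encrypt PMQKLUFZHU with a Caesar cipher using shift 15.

EBFZAJUOWJ

P(15): 15+15=30≡4 → E
M(12): 12+15=27≡1 → B
Q(16): 16+15=31≡5 → F
K(10): 10+15=25 → Z
L(11): 11+15=26≡0 → A
U(20): 20+15=35≡9 → J
F(5): 5+15=20 → U
Z(25): 25+15=40≡14 → O
H(7): 7+15=22 → W
U(20): 20+15=35≡9 → J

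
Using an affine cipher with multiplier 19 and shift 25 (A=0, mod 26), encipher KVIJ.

HIVO

K(10): 19·10+25=215≡7 → H
V(21): 19·21+25=424≡8 → I
I(8): 19·8+25=177≡21 → V
J(9): 19·9+25=196≡14 → O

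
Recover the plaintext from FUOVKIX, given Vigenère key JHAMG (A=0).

WNOJEZQ

Repeat the key across the ciphertext: JHAMGJH
F(5)−J(9): -4≡22 → W
U(20)−H(7): 13 → N
O(14)−A(0): 14 → O
V(21)−M(12): 9 → J
K(10)−G(6): 4 → E
I(8)−J(9): -1≡25 → Z
X(23)−H(7): 16 → Q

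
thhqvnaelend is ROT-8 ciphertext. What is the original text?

lzzinfswdwfv

t(19): 19−8=11 → l
h(7): 7−8=-1≡25 → z
h(7): 7−8=-1≡25 → z
q(16): 16−8=8 → i
v(21): 21−8=13 → n
n(13): 13−8=5 → f
a(0): 0−8=-8≡18 → s
e(4): 4−8=-4≡22 → w
l(11): 11−8=3 → d
e(4): 4−8=-4≡22 → w
n(13): 13−8=5 → f
d(3): 3−8=-5≡21 → v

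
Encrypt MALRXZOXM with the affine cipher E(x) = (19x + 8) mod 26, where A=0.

M(12): 19·12+8=236≡2 → C
A(0): 19·0+8=8 → I
L(11): 19·11+8=217≡9 → J
R(17): 19·17+8=331≡19 → T
X(23): 19·23+8=445≡3 → D
Z(25): 19·25+8=483≡15 → P
O(14): 19·14+8=274≡14 → O
X(23): 19·23+8=445≡3 → D
M(12): 19·12+8=236≡2 → C

CIJTDPODC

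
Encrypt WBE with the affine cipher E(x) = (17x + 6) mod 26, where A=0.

W(22): 17·22+6=380≡16 → Q
B(1): 17·1+6=23 → X
E(4): 17·4+6=74≡22 → W

QXW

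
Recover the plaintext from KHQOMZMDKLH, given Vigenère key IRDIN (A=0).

Repeat the key across the ciphertext: IRDINIRDINI
K(10)−I(8): 2 → C
H(7)−R(17): -10≡16 → Q
Q(16)−D(3): 13 → N
O(14)−I(8): 6 → G
M(12)−N(13): -1≡25 → Z
Z(25)−I(8): 17 → R
M(12)−R(17): -5≡21 → V
D(3)−D(3): 0 → A
K(10)−I(8): 2 → C
L(11)−N(13): -2≡24 → Y
H(7)−I(8): -1≡25 → Z

CQNGZRVACYZ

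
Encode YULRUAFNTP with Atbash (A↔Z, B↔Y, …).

Y(24) → B(1)
U(20) → F(5)
L(11) → O(14)
R(17) → I(8)
U(20) → F(5)
A(0) → Z(25)
F(5) → U(20)
N(13) → M(12)
T(19) → G(6)
P(15) → K(10)

BFOIFZUMGK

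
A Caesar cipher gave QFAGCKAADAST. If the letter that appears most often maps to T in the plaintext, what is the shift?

7

The most frequent ciphertext letter is A (appears 4 times).
A is position 0; T is position 19.
Shift = -19≡7.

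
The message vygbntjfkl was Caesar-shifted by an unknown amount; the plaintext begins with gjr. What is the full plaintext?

gjrmyeuqvw

From the crib: v(21)−g(6)=15, so the shift is 15.
Subtract 15 from each ciphertext letter:
v(21): 21−15=6 → g
y(24): 24−15=9 → j
g(6): 6−15=-9≡17 → r
b(1): 1−15=-14≡12 → m
n(13): 13−15=-2≡24 → y
t(19): 19−15=4 → e
j(9): 9−15=-6≡20 → u
f(5): 5−15=-10≡16 → q
k(10): 10−15=-5≡21 → v
l(11): 11−15=-4≡22 → w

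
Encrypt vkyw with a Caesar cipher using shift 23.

v(21): 21+23=44≡18 → s
k(10): 10+23=33≡7 → h
y(24): 24+23=47≡21 → v
w(22): 22+23=45≡19 → t

shvt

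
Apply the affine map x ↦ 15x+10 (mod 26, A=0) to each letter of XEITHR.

X(23): 15·23+10=355≡17 → R
E(4): 15·4+10=70≡18 → S
I(8): 15·8+10=130≡0 → A
T(19): 15·19+10=295≡9 → J
H(7): 15·7+10=115≡11 → L
R(17): 15·17+10=265≡5 → F

RSAJLF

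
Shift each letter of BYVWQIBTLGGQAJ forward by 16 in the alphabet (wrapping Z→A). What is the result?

B(1): 1+16=17 → R
Y(24): 24+16=40≡14 → O
V(21): 21+16=37≡11 → L
W(22): 22+16=38≡12 → M
Q(16): 16+16=32≡6 → G
I(8): 8+16=24 → Y
B(1): 1+16=17 → R
T(19): 19+16=35≡9 → J
L(11): 11+16=27≡1 → B
G(6): 6+16=22 → W
G(6): 6+16=22 → W
Q(16): 16+16=32≡6 → G
A(0): 0+16=16 → Q
J(9): 9+16=25 → Z

ROLMGYRJBWWGQZ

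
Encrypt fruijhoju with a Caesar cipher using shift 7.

f(5): 5+7=12 → m
r(17): 17+7=24 → y
u(20): 20+7=27≡1 → b
i(8): 8+7=15 → p
j(9): 9+7=16 → q
h(7): 7+7=14 → o
o(14): 14+7=21 → v
j(9): 9+7=16 → q
u(20): 20+7=27≡1 → b

mybpqovqb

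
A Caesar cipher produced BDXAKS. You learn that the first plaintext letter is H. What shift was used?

20

From the crib: B(1)−H(7)=-6≡20, so the shift is 20.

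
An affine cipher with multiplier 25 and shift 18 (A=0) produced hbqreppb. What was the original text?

The inverse of 25 mod 26 is 25, since 25·25=625≡1. Apply D(y)=25·(y−18) mod 26:
h(7): 25·(7−18)=-275≡11 → l
b(1): 25·(1−18)=-425≡17 → r
q(16): 25·(16−18)=-50≡2 → c
r(17): 25·(17−18)=-25≡1 → b
e(4): 25·(4−18)=-350≡14 → o
p(15): 25·(15−18)=-75≡3 → d
p(15): 25·(15−18)=-75≡3 → d
b(1): 25·(1−18)=-425≡17 → r

lrcboddr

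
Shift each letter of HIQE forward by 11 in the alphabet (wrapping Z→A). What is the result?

H(7): 7+11=18 → S
I(8): 8+11=19 → T
Q(16): 16+11=27≡1 → B
E(4): 4+11=15 → P

STBP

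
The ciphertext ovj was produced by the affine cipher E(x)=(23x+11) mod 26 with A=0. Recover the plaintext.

zos

The inverse of 23 mod 26 is 17, since 23·17=391≡1. Apply D(y)=17·(y−11) mod 26:
o(14): 17·(14−11)=51≡25 → z
v(21): 17·(21−11)=170≡14 → o
j(9): 17·(9−11)=-34≡18 → s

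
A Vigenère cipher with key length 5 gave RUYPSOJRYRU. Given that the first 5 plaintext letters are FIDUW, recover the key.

MMVVW

Subtract each crib letter from the matching ciphertext letter (mod 26):
R(17)−F(5)=12 → M
U(20)−I(8)=12 → M
Y(24)−D(3)=21 → V
P(15)−U(20)=-5≡21 → V
S(18)−W(22)=-4≡22 → W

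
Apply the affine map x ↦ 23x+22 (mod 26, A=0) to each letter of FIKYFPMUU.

F(5): 23·5+22=137≡7 → H
I(8): 23·8+22=206≡24 → Y
K(10): 23·10+22=252≡18 → S
Y(24): 23·24+22=574≡2 → C
F(5): 23·5+22=137≡7 → H
P(15): 23·15+22=367≡3 → D
M(12): 23·12+22=298≡12 → M
U(20): 23·20+22=482≡14 → O
U(20): 23·20+22=482≡14 → O

HYSCHDMOO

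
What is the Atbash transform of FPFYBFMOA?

UKUBYUNLZ

F(5) → U(20)
P(15) → K(10)
F(5) → U(20)
Y(24) → B(1)
B(1) → Y(24)
F(5) → U(20)
M(12) → N(13)
O(14) → L(11)
A(0) → Z(25)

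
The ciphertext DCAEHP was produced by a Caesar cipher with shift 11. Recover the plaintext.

SRPTWE

D(3): 3−11=-8≡18 → S
C(2): 2−11=-9≡17 → R
A(0): 0−11=-11≡15 → P
E(4): 4−11=-7≡19 → T
H(7): 7−11=-4≡22 → W
P(15): 15−11=4 → E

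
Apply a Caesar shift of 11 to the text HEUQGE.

SPFBRP

H(7): 7+11=18 → S
E(4): 4+11=15 → P
U(20): 20+11=31≡5 → F
Q(16): 16+11=27≡1 → B
G(6): 6+11=17 → R
E(4): 4+11=15 → P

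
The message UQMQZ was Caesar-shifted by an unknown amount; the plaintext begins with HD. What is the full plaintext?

From the crib: U(20)−H(7)=13, so the shift is 13.
Subtract 13 from each ciphertext letter:
U(20): 20−13=7 → H
Q(16): 16−13=3 → D
M(12): 12−13=-1≡25 → Z
Q(16): 16−13=3 → D
Z(25): 25−13=12 → M

HDZDM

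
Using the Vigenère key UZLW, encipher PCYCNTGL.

Repeat the key across the message: UZLWUZLW
P(15)+U(20): 35≡9 → J
C(2)+Z(25): 27≡1 → B
Y(24)+L(11): 35≡9 → J
C(2)+W(22): 24 → Y
N(13)+U(20): 33≡7 → H
T(19)+Z(25): 44≡18 → S
G(6)+L(11): 17 → R
L(11)+W(22): 33≡7 → H

JBJYHSRH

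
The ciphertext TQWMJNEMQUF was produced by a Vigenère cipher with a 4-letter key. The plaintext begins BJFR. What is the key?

Subtract each crib letter from the matching ciphertext letter (mod 26):
T(19)−B(1)=18 → S
Q(16)−J(9)=7 → H
W(22)−F(5)=17 → R
M(12)−R(17)=-5≡21 → V

SHRV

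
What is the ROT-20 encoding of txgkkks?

t(19): 19+20=39≡13 → n
x(23): 23+20=43≡17 → r
g(6): 6+20=26≡0 → a
k(10): 10+20=30≡4 → e
k(10): 10+20=30≡4 → e
k(10): 10+20=30≡4 → e
s(18): 18+20=38≡12 → m

nraeeem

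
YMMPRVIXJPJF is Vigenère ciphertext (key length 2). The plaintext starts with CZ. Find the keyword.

Subtract each crib letter from the matching ciphertext letter (mod 26):
Y(24)−C(2)=22 → W
M(12)−Z(25)=-13≡13 → N

WN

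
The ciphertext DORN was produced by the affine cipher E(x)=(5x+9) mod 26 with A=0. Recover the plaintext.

The inverse of 5 mod 26 is 21, since 5·21=105≡1. Apply D(y)=21·(y−9) mod 26:
D(3): 21·(3−9)=-126≡4 → E
O(14): 21·(14−9)=105≡1 → B
R(17): 21·(17−9)=168≡12 → M
N(13): 21·(13−9)=84≡6 → G

EBMG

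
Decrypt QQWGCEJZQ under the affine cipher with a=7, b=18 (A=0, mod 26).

WWICUYVBW

The inverse of 7 mod 26 is 15, since 7·15=105≡1. Apply D(y)=15·(y−18) mod 26:
Q(16): 15·(16−18)=-30≡22 → W
Q(16): 15·(16−18)=-30≡22 → W
W(22): 15·(22−18)=60≡8 → I
G(6): 15·(6−18)=-180≡2 → C
C(2): 15·(2−18)=-240≡20 → U
E(4): 15·(4−18)=-210≡24 → Y
J(9): 15·(9−18)=-135≡21 → V
Z(25): 15·(25−18)=105≡1 → B
Q(16): 15·(16−18)=-30≡22 → W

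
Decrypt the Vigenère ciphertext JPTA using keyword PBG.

Repeat the key across the ciphertext: PBGP
J(9)−P(15): -6≡20 → U
P(15)−B(1): 14 → O
T(19)−G(6): 13 → N
A(0)−P(15): -15≡11 → L

UONL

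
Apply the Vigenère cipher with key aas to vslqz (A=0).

Repeat the key across the message: aasaa
v(21)+a(0): 21 → v
s(18)+a(0): 18 → s
l(11)+s(18): 29≡3 → d
q(16)+a(0): 16 → q
z(25)+a(0): 25 → z

vsdqz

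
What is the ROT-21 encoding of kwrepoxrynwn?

frmzkjsmtiri

k(10): 10+21=31≡5 → f
w(22): 22+21=43≡17 → r
r(17): 17+21=38≡12 → m
e(4): 4+21=25 → z
p(15): 15+21=36≡10 → k
o(14): 14+21=35≡9 → j
x(23): 23+21=44≡18 → s
r(17): 17+21=38≡12 → m
y(24): 24+21=45≡19 → t
n(13): 13+21=34≡8 → i
w(22): 22+21=43≡17 → r
n(13): 13+21=34≡8 → i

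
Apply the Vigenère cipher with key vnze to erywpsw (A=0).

zexakfv

Repeat the key across the message: vnzevnz
e(4)+v(21): 25 → z
r(17)+n(13): 30≡4 → e
y(24)+z(25): 49≡23 → x
w(22)+e(4): 26≡0 → a
p(15)+v(21): 36≡10 → k
s(18)+n(13): 31≡5 → f
w(22)+z(25): 47≡21 → v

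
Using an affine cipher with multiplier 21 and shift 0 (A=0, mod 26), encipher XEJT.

X(23): 21·23+0=483≡15 → P
E(4): 21·4+0=84≡6 → G
J(9): 21·9+0=189≡7 → H
T(19): 21·19+0=399≡9 → J

PGHJ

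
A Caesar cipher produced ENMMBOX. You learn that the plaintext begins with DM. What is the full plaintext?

From the crib: E(4)−D(3)=1, so the shift is 1.
Subtract 1 from each ciphertext letter:
E(4): 4−1=3 → D
N(13): 13−1=12 → M
M(12): 12−1=11 → L
M(12): 12−1=11 → L
B(1): 1−1=0 → A
O(14): 14−1=13 → N
X(23): 23−1=22 → W

DMLLANW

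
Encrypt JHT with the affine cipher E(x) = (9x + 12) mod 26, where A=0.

J(9): 9·9+12=93≡15 → P
H(7): 9·7+12=75≡23 → X
T(19): 9·19+12=183≡1 → B

PXB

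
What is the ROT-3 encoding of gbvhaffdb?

jeykdiige

g(6): 6+3=9 → j
b(1): 1+3=4 → e
v(21): 21+3=24 → y
h(7): 7+3=10 → k
a(0): 0+3=3 → d
f(5): 5+3=8 → i
f(5): 5+3=8 → i
d(3): 3+3=6 → g
b(1): 1+3=4 → e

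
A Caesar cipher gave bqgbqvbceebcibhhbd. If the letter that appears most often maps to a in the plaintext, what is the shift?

1

The most frequent ciphertext letter is b (appears 6 times).
b is position 1; a is position 0.
Shift = 1.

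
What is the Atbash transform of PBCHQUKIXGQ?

KYXSJFPRCTJ

P(15) → K(10)
B(1) → Y(24)
C(2) → X(23)
H(7) → S(18)
Q(16) → J(9)
U(20) → F(5)
K(10) → P(15)
I(8) → R(17)
X(23) → C(2)
G(6) → T(19)
Q(16) → J(9)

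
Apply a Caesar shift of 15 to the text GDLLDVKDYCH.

VSAASKZSNRW

G(6): 6+15=21 → V
D(3): 3+15=18 → S
L(11): 11+15=26≡0 → A
L(11): 11+15=26≡0 → A
D(3): 3+15=18 → S
V(21): 21+15=36≡10 → K
K(10): 10+15=25 → Z
D(3): 3+15=18 → S
Y(24): 24+15=39≡13 → N
C(2): 2+15=17 → R
H(7): 7+15=22 → W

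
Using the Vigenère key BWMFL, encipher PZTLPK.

Repeat the key across the message: BWMFLB
P(15)+B(1): 16 → Q
Z(25)+W(22): 47≡21 → V
T(19)+M(12): 31≡5 → F
L(11)+F(5): 16 → Q
P(15)+L(11): 26≡0 → A
K(10)+B(1): 11 → L

QVFQAL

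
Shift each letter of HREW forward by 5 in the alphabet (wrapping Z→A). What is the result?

H(7): 7+5=12 → M
R(17): 17+5=22 → W
E(4): 4+5=9 → J
W(22): 22+5=27≡1 → B

MWJB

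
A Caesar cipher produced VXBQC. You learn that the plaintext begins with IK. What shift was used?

13

From the crib: V(21)−I(8)=13, so the shift is 13.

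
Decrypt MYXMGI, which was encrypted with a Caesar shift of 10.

CONCWY

M(12): 12−10=2 → C
Y(24): 24−10=14 → O
X(23): 23−10=13 → N
M(12): 12−10=2 → C
G(6): 6−10=-4≡22 → W
I(8): 8−10=-2≡24 → Y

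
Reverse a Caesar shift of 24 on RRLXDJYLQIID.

TTNZFLANSKKF

R(17): 17−24=-7≡19 → T
R(17): 17−24=-7≡19 → T
L(11): 11−24=-13≡13 → N
X(23): 23−24=-1≡25 → Z
D(3): 3−24=-21≡5 → F
J(9): 9−24=-15≡11 → L
Y(24): 24−24=0 → A
L(11): 11−24=-13≡13 → N
Q(16): 16−24=-8≡18 → S
I(8): 8−24=-16≡10 → K
I(8): 8−24=-16≡10 → K
D(3): 3−24=-21≡5 → F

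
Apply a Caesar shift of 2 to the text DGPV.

D(3): 3+2=5 → F
G(6): 6+2=8 → I
P(15): 15+2=17 → R
V(21): 21+2=23 → X

FIRX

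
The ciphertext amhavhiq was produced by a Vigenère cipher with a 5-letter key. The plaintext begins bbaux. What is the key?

Subtract each crib letter from the matching ciphertext letter (mod 26):
a(0)−b(1)=-1≡25 → z
m(12)−b(1)=11 → l
h(7)−a(0)=7 → h
a(0)−u(20)=-20≡6 → g
v(21)−x(23)=-2≡24 → y

zlhgy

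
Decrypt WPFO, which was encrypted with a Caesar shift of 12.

KDTC

W(22): 22−12=10 → K
P(15): 15−12=3 → D
F(5): 5−12=-7≡19 → T
O(14): 14−12=2 → C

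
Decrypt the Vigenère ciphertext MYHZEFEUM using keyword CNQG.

Repeat the key across the ciphertext: CNQGCNQGC
M(12)−C(2): 10 → K
Y(24)−N(13): 11 → L
H(7)−Q(16): -9≡17 → R
Z(25)−G(6): 19 → T
E(4)−C(2): 2 → C
F(5)−N(13): -8≡18 → S
E(4)−Q(16): -12≡14 → O
U(20)−G(6): 14 → O
M(12)−C(2): 10 → K

KLRTCSOOK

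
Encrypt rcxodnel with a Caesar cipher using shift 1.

sdypeofm

r(17): 17+1=18 → s
c(2): 2+1=3 → d
x(23): 23+1=24 → y
o(14): 14+1=15 → p
d(3): 3+1=4 → e
n(13): 13+1=14 → o
e(4): 4+1=5 → f
l(11): 11+1=12 → m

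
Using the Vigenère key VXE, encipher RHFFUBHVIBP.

MEJARFCSMWM

Repeat the key across the message: VXEVXEVXEVX
R(17)+V(21): 38≡12 → M
H(7)+X(23): 30≡4 → E
F(5)+E(4): 9 → J
F(5)+V(21): 26≡0 → A
U(20)+X(23): 43≡17 → R
B(1)+E(4): 5 → F
H(7)+V(21): 28≡2 → C
V(21)+X(23): 44≡18 → S
I(8)+E(4): 12 → M
B(1)+V(21): 22 → W
P(15)+X(23): 38≡12 → M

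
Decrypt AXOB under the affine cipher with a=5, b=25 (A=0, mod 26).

The inverse of 5 mod 26 is 21, since 5·21=105≡1. Apply D(y)=21·(y−25) mod 26:
A(0): 21·(0−25)=-525≡21 → V
X(23): 21·(23−25)=-42≡10 → K
O(14): 21·(14−25)=-231≡3 → D
B(1): 21·(1−25)=-504≡16 → Q

VKDQ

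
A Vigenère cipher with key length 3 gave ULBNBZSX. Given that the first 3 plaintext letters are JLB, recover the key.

Subtract each crib letter from the matching ciphertext letter (mod 26):
U(20)−J(9)=11 → L
L(11)−L(11)=0 → A
B(1)−B(1)=0 → A

LAA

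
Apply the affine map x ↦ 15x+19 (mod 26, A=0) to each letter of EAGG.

BTFF

E(4): 15·4+19=79≡1 → B
A(0): 15·0+19=19 → T
G(6): 15·6+19=109≡5 → F
G(6): 15·6+19=109≡5 → F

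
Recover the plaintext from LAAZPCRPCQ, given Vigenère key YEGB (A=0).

Repeat the key across the ciphertext: YEGBYEGBYE
L(11)−Y(24): -13≡13 → N
A(0)−E(4): -4≡22 → W
A(0)−G(6): -6≡20 → U
Z(25)−B(1): 24 → Y
P(15)−Y(24): -9≡17 → R
C(2)−E(4): -2≡24 → Y
R(17)−G(6): 11 → L
P(15)−B(1): 14 → O
C(2)−Y(24): -22≡4 → E
Q(16)−E(4): 12 → M

NWUYRYLOEM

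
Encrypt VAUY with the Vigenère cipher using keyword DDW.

Repeat the key across the message: DDWD
V(21)+D(3): 24 → Y
A(0)+D(3): 3 → D
U(20)+W(22): 42≡16 → Q
Y(24)+D(3): 27≡1 → B

YDQB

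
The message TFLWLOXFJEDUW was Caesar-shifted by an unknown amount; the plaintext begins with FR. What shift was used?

14

From the crib: T(19)−F(5)=14, so the shift is 14.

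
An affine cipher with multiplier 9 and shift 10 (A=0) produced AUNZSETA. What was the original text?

WEJTYIBW

The inverse of 9 mod 26 is 3, since 9·3=27≡1. Apply D(y)=3·(y−10) mod 26:
A(0): 3·(0−10)=-30≡22 → W
U(20): 3·(20−10)=30≡4 → E
N(13): 3·(13−10)=9 → J
Z(25): 3·(25−10)=45≡19 → T
S(18): 3·(18−10)=24 → Y
E(4): 3·(4−10)=-18≡8 → I
T(19): 3·(19−10)=27≡1 → B
A(0): 3·(0−10)=-30≡22 → W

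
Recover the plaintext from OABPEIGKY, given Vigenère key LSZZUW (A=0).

Repeat the key across the ciphertext: LSZZUWLSZ
O(14)−L(11): 3 → D
A(0)−S(18): -18≡8 → I
B(1)−Z(25): -24≡2 → C
P(15)−Z(25): -10≡16 → Q
E(4)−U(20): -16≡10 → K
I(8)−W(22): -14≡12 → M
G(6)−L(11): -5≡21 → V
K(10)−S(18): -8≡18 → S
Y(24)−Z(25): -1≡25 → Z

DICQKMVSZ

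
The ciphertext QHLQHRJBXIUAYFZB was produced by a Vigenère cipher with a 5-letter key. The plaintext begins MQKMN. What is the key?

ERBEU

Subtract each crib letter from the matching ciphertext letter (mod 26):
Q(16)−M(12)=4 → E
H(7)−Q(16)=-9≡17 → R
L(11)−K(10)=1 → B
Q(16)−M(12)=4 → E
H(7)−N(13)=-6≡20 → U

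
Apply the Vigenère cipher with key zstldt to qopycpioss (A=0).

Repeat the key across the message: zstldtzstl
q(16)+z(25): 41≡15 → p
o(14)+s(18): 32≡6 → g
p(15)+t(19): 34≡8 → i
y(24)+l(11): 35≡9 → j
c(2)+d(3): 5 → f
p(15)+t(19): 34≡8 → i
i(8)+z(25): 33≡7 → h
o(14)+s(18): 32≡6 → g
s(18)+t(19): 37≡11 → l
s(18)+l(11): 29≡3 → d

pgijfihgld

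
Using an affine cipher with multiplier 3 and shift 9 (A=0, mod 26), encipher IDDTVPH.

I(8): 3·8+9=33≡7 → H
D(3): 3·3+9=18 → S
D(3): 3·3+9=18 → S
T(19): 3·19+9=66≡14 → O
V(21): 3·21+9=72≡20 → U
P(15): 3·15+9=54≡2 → C
H(7): 3·7+9=30≡4 → E

HSSOUCE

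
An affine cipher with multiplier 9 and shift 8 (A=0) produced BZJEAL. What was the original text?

FZDOCJ

The inverse of 9 mod 26 is 3, since 9·3=27≡1. Apply D(y)=3·(y−8) mod 26:
B(1): 3·(1−8)=-21≡5 → F
Z(25): 3·(25−8)=51≡25 → Z
J(9): 3·(9−8)=3 → D
E(4): 3·(4−8)=-12≡14 → O
A(0): 3·(0−8)=-24≡2 → C
L(11): 3·(11−8)=9 → J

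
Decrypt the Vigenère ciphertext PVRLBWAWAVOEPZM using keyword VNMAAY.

Repeat the key across the ciphertext: VNMAAYVNMAAYVNM
P(15)−V(21): -6≡20 → U
V(21)−N(13): 8 → I
R(17)−M(12): 5 → F
L(11)−A(0): 11 → L
B(1)−A(0): 1 → B
W(22)−Y(24): -2≡24 → Y
A(0)−V(21): -21≡5 → F
W(22)−N(13): 9 → J
A(0)−M(12): -12≡14 → O
V(21)−A(0): 21 → V
O(14)−A(0): 14 → O
E(4)−Y(24): -20≡6 → G
P(15)−V(21): -6≡20 → U
Z(25)−N(13): 12 → M
M(12)−M(12): 0 → A

UIFLBYFJOVOGUMA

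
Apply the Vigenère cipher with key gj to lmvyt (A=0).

rvbhz

Repeat the key across the message: gjgjg
l(11)+g(6): 17 → r
m(12)+j(9): 21 → v
v(21)+g(6): 27≡1 → b
y(24)+j(9): 33≡7 → h
t(19)+g(6): 25 → z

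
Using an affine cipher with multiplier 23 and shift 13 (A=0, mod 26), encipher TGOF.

T(19): 23·19+13=450≡8 → I
G(6): 23·6+13=151≡21 → V
O(14): 23·14+13=335≡23 → X
F(5): 23·5+13=128≡24 → Y

IVXY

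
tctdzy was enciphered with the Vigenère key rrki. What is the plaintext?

cljvih

Repeat the key across the ciphertext: rrkirr
t(19)−r(17): 2 → c
c(2)−r(17): -15≡11 → l
t(19)−k(10): 9 → j
d(3)−i(8): -5≡21 → v
z(25)−r(17): 8 → i
y(24)−r(17): 7 → h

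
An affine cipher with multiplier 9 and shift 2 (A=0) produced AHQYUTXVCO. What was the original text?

The inverse of 9 mod 26 is 3, since 9·3=27≡1. Apply D(y)=3·(y−2) mod 26:
A(0): 3·(0−2)=-6≡20 → U
H(7): 3·(7−2)=15 → P
Q(16): 3·(16−2)=42≡16 → Q
Y(24): 3·(24−2)=66≡14 → O
U(20): 3·(20−2)=54≡2 → C
T(19): 3·(19−2)=51≡25 → Z
X(23): 3·(23−2)=63≡11 → L
V(21): 3·(21−2)=57≡5 → F
C(2): 3·(2−2)=0 → A
O(14): 3·(14−2)=36≡10 → K

UPQOCZLFAK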